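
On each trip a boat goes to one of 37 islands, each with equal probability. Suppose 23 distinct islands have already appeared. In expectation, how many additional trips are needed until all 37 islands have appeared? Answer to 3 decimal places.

120.308

The wait to go from k to k+1 distinct islands is geometric with mean 37/(37-k).
Sum over k = 23,...,36: E = 37/14 + 37/13 + 37/12 + ... + 37/2 + 37/1 = 120.3078.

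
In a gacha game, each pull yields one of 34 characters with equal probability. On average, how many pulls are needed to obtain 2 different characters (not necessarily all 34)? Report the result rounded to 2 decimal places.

2.03

With k distinct characters already seen, the next new one arrives after an expected 34/(34-k) pulls.
Sum over k = 0,...,1: E = 34/34 + 34/33 = 2.030.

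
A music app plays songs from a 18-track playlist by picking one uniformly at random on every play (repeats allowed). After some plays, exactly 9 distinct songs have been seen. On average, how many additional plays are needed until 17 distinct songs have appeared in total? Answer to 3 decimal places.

With k distinct songs already seen, the next new one takes an expected 18/(18-k) plays.
Sum over k = 9,...,16: E = 18/9 + 18/8 + 18/7 + ... + 18/3 + 18/2 = 32.9214.

32.921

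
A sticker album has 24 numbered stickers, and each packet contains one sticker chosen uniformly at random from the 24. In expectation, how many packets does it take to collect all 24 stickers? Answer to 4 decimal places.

90.6230

Split into phases: going from k distinct to k+1 distinct takes on average 24/(24-k) packets.
E[T] = 24/24 + 24/23 + 24/22 + ... + 24/2 + 24/1 = 24·H_{24}.
H_{24} = 3.77596, so E[T] = 90.62300.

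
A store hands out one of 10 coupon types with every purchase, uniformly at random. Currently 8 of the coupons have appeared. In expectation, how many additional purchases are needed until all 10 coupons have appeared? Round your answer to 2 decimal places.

With k distinct coupons already seen, the next new one takes an expected 10/(10-k) purchases.
Sum over k = 8,...,9: E = 10/2 + 10/1 = 15.000.

15.00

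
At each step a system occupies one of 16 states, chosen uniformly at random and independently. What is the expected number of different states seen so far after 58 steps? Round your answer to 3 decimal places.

15.621

For each state, P(seen in 58 steps) = 1 - (15/16)^58 = 0.9763.
By linearity of expectation, E[distinct seen] = 16·(1 - (15/16)^58) = 15.6212.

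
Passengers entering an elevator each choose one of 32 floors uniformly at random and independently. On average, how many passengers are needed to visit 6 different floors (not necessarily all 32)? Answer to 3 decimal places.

With k distinct floors already seen, the next new one arrives after an expected 32/(32-k) passengers.
Sum over k = 0,...,5: E = 32/32 + 32/31 + 32/30 + 32/29 + 32/28 + 32/27 = 6.5304.

6.530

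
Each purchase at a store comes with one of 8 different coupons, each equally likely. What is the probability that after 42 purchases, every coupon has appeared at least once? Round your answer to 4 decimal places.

Let A_i be the event that coupon i is missing after 42 purchases. By inclusion–exclusion on the A_i,
P(all seen) = Σ_{j=0}^{8} (-1)^j C(8,j)((8-j)/8)^42
= 1.00000 - 0.02934 + 0.00016 - 0.00000 + 0.00000 - 0.00000 + 0.00000 - 0.00000 + 0.00000
= 0.97082.

0.9708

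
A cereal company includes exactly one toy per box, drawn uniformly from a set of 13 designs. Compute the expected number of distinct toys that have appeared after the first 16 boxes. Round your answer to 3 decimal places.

9.388

For each toy, P(seen in 16 boxes) = 1 - (12/13)^16 = 0.7222.
By linearity of expectation, E[distinct seen] = 13·(1 - (12/13)^16) = 9.3880.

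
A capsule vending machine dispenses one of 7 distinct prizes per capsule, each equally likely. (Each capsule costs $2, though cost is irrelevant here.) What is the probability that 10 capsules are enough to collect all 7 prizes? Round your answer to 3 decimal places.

0.105

Let A_i be the event that prize i is missing after 10 capsules. By inclusion–exclusion on the A_i,
P(all seen) = Σ_{j=0}^{7} (-1)^j C(7,j)((7-j)/7)^10
= 1.0000 - 1.4984 + 0.7260 - 0.1299 + 0.0073 - 0.0001 + 0.0000 - 0.0000
= 0.1049.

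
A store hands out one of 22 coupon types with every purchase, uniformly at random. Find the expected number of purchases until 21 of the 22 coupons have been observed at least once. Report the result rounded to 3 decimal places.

Going from k to k+1 distinct takes a geometric number of purchases with mean 22/(22-k).
Sum over k = 0,...,20: E = 22/22 + 22/21 + 22/20 + ... + 22/3 + 22/2 = 59.1979.

59.198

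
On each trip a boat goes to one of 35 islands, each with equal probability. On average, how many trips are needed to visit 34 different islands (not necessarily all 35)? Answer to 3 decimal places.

With k distinct islands already seen, the next new one arrives after an expected 35/(35-k) trips.
Sum over k = 0,...,33: E = 35/35 + 35/34 + 35/33 + ... + 35/3 + 35/2 = 110.1373.

110.137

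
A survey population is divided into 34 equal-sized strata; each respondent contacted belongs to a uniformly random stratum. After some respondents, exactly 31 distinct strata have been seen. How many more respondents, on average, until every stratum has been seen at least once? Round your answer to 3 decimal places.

The wait to go from k to k+1 distinct strata is geometric with mean 34/(34-k).
Sum over k = 31,...,33: E = 34/3 + 34/2 + 34/1 = 62.3333.

62.333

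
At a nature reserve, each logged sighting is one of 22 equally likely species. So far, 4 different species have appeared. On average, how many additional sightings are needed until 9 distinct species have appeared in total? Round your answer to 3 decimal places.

From k distinct to k+1 distinct takes on average 22/(22-k) sightings.
Sum over k = 4,...,8: E = 22/18 + 22/17 + 22/16 + 22/15 + 22/14 = 6.9294.

6.929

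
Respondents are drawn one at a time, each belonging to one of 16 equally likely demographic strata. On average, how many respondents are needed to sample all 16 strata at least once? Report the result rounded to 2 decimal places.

54.09

The wait to go from k to k+1 distinct strata is geometric with mean 16/(16-k).
E[T] = 16/16 + 16/15 + 16/14 + ... + 16/2 + 16/1 = 16·H_{16}.
H_{16} = 3.381, so E[T] = 54.092.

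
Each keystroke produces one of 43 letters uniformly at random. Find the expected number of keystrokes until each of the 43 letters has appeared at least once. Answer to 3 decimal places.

After k distinct letters have appeared, the next keystroke gives a new one with probability (43-k)/43, so the expected wait for the (k+1)-th is 43/(43-k).
E[T] = 43/43 + 43/42 + 43/41 + ... + 43/2 + 43/1 = 43·H_{43}.
H_{43} = 4.3500, so E[T] = 187.0499.

187.050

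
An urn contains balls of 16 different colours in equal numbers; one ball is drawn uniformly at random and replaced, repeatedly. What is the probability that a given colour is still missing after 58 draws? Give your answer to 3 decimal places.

On each draw the fixed colour fails to appear with probability 15/16.
P(still missing after 58) = (15/16)^58 = 0.0237.

0.024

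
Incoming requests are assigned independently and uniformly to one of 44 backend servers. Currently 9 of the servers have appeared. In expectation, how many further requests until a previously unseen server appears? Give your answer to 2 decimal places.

The number of requests until the next new server is geometric with success probability 35/44, so its mean is 44/35.
E = 44/35 = 1.257.

1.26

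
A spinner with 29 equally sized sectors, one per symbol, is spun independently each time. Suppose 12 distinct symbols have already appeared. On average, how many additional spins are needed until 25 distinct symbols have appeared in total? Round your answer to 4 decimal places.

39.3304

From k distinct to k+1 distinct takes on average 29/(29-k) spins.
Sum over k = 12,...,24: E = 29/17 + 29/16 + 29/15 + ... + 29/6 + 29/5 = 39.33036.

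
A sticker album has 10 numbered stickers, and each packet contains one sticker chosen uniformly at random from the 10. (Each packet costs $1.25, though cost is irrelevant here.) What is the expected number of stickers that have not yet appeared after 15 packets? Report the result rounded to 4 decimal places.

2.0589

For each sticker, P(unseen after 15) = (9/10)^15 = 0.20589.
By linearity of expectation, E[unseen] = 10·(9/10)^15 = 2.05891.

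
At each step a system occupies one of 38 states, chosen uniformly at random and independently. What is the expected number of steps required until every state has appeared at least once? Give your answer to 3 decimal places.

160.660

Split into phases: going from k distinct to k+1 distinct takes on average 38/(38-k) steps.
E[T] = 38/38 + 38/37 + 38/36 + ... + 38/2 + 38/1 = 38·H_{38}.
H_{38} = 4.2279, so E[T] = 160.6603.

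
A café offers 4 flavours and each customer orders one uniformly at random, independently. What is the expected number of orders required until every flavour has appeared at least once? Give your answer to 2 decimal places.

The wait to go from k to k+1 distinct flavours is geometric with mean 4/(4-k).
E[T] = 4/4 + 4/3 + 4/2 + 4/1 = 4·H_{4}.
H_{4} = 2.083, so E[T] = 8.333.

8.33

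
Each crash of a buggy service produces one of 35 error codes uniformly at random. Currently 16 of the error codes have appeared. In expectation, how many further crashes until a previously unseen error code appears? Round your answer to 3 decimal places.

Each crash yields a new error code with probability (35-16)/35 = 19/35, so the wait is geometric with mean 35/19.
E = 35/19 = 1.8421.

1.842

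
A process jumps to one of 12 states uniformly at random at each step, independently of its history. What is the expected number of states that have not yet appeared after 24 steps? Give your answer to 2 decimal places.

For each state, P(unseen after 24) = (11/12)^24 = 0.124.
By linearity of expectation, E[unseen] = 12·(11/12)^24 = 1.487.

1.49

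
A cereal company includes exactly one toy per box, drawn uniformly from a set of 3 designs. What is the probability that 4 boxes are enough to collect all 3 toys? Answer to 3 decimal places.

0.444

By inclusion–exclusion over which toys are missing,
P(all seen) = Σ_{j=0}^{3} (-1)^j C(3,j)((3-j)/3)^4
= 1.0000 - 0.5926 + 0.0370 - 0.0000
= 0.4444.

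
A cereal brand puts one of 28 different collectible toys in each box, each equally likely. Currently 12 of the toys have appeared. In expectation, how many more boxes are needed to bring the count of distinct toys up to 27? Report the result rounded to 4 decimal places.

66.6604

The wait to go from k to k+1 distinct toys is geometric with mean 28/(28-k).
Sum over k = 12,...,26: E = 28/16 + 28/15 + 28/14 + ... + 28/3 + 28/2 = 66.66041.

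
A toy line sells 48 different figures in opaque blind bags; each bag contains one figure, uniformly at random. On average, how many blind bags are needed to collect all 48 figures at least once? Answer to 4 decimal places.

The wait to go from k to k+1 distinct figures is geometric with mean 48/(48-k).
E[T] = 48/48 + 48/47 + 48/46 + ... + 48/2 + 48/1 = 48·H_{48}.
H_{48} = 4.45880, so E[T] = 214.02226.

214.0223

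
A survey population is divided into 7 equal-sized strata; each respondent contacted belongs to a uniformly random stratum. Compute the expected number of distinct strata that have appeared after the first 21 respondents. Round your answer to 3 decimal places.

6.725

For each stratum, P(seen in 21 respondents) = 1 - (6/7)^21 = 0.9607.
By linearity of expectation, E[distinct seen] = 7·(1 - (6/7)^21) = 6.7251.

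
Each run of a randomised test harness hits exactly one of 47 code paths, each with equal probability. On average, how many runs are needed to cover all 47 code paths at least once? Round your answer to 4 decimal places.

Split into phases: going from k distinct to k+1 distinct takes on average 47/(47-k) runs.
E[T] = 47/47 + 47/46 + 47/45 + ... + 47/2 + 47/1 = 47·H_{47}.
H_{47} = 4.43796, so E[T] = 208.58430.

208.5843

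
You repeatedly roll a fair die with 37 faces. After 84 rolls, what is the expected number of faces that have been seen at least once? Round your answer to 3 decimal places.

33.296

For each face, P(seen in 84 rolls) = 1 - (36/37)^84 = 0.8999.
By linearity of expectation, E[distinct seen] = 37·(1 - (36/37)^84) = 33.2960.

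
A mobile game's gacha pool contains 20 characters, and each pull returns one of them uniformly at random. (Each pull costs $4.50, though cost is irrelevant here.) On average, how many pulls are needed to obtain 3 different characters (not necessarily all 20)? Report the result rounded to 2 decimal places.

3.16

With k distinct characters already seen, the next new one arrives after an expected 20/(20-k) pulls.
Sum over k = 0,...,2: E = 20/20 + 20/19 + 20/18 = 3.164.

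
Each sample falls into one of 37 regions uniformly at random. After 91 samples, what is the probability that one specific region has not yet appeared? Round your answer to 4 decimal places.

0.0826

On each sample the fixed region fails to appear with probability 36/37.
P(still missing after 91) = (36/37)^91 = 0.08264.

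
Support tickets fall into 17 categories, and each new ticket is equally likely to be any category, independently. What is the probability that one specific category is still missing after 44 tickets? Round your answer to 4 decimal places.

0.0694

Each ticket misses the fixed category with probability (17-1)/17 = 16/17, independently.
P(still missing after 44) = (16/17)^44 = 0.06943.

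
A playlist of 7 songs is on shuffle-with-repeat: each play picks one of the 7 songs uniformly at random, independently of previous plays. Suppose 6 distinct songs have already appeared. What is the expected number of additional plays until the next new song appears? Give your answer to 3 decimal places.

7.000

Each play yields a new song with probability (7-6)/7 = 1/7, so the wait is geometric with mean 7/1.
E = 7/1 = 7.0000.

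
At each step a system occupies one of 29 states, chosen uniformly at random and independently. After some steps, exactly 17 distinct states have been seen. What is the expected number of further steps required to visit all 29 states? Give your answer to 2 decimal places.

89.99

From k distinct to k+1 distinct takes on average 29/(29-k) steps.
Sum over k = 17,...,28: E = 29/12 + 29/11 + 29/10 + ... + 29/2 + 29/1 = 89.993.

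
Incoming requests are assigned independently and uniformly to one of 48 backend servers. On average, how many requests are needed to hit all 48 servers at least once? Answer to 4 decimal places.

214.0223

The wait to go from k to k+1 distinct servers is geometric with mean 48/(48-k).
E[T] = 48/48 + 48/47 + 48/46 + ... + 48/2 + 48/1 = 48·H_{48}.
H_{48} = 4.45880, so E[T] = 214.02226.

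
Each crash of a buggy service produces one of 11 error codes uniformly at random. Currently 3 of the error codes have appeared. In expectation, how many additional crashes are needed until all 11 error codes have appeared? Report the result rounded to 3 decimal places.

29.896

From k distinct to k+1 distinct takes on average 11/(11-k) crashes.
Sum over k = 3,...,10: E = 11/8 + 11/7 + 11/6 + ... + 11/2 + 11/1 = 29.8964.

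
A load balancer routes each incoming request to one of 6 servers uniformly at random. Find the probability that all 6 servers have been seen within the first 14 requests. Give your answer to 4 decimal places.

By inclusion–exclusion over which servers are missing,
P(all seen) = Σ_{j=0}^{6} (-1)^j C(6,j)((6-j)/6)^14
= 1.00000 - 0.46732 + 0.05138 - 0.00122 + 0.00000 - 0.00000 + 0.00000
= 0.58285.

0.5828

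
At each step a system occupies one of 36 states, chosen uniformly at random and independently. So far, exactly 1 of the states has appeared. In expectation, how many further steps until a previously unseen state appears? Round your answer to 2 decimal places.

1.03

Each step yields a new state with probability (36-1)/36 = 35/36, so the wait is geometric with mean 36/35.
E = 36/35 = 1.029.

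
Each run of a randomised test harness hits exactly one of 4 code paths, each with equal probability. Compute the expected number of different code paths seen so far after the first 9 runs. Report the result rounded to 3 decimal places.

For each code path, P(seen in 9 runs) = 1 - (3/4)^9 = 0.9249.
By linearity of expectation, E[distinct seen] = 4·(1 - (3/4)^9) = 3.6997.

3.700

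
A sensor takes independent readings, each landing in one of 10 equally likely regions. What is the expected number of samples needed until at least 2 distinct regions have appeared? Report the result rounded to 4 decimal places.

With k distinct regions already seen, the next new one arrives after an expected 10/(10-k) samples.
Sum over k = 0,...,1: E = 10/10 + 10/9 = 2.11111.

2.1111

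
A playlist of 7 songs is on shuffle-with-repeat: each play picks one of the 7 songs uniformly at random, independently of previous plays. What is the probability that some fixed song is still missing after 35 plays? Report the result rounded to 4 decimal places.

0.0045

Each play misses the fixed song with probability (7-1)/7 = 6/7, independently.
P(still missing after 35) = (6/7)^35 = 0.00454.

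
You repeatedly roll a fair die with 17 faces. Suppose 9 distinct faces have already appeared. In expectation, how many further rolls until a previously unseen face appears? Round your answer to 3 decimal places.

The number of rolls until the next new face is geometric with success probability 8/17, so its mean is 17/8.
E = 17/8 = 2.1250.

2.125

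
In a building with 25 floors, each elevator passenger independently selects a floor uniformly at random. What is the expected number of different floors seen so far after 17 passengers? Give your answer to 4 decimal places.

12.5103

For each floor, P(seen in 17 passengers) = 1 - (24/25)^17 = 0.50041.
By linearity of expectation, E[distinct seen] = 25·(1 - (24/25)^17) = 12.51033.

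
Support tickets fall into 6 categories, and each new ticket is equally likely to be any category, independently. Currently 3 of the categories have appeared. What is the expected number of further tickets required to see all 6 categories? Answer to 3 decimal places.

From k distinct to k+1 distinct takes on average 6/(6-k) tickets.
Sum over k = 3,...,5: E = 6/3 + 6/2 + 6/1 = 11.0000.

11.000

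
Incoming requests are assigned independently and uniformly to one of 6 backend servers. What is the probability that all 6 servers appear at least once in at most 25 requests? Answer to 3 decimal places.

0.938

By inclusion–exclusion over which servers are missing,
P(all seen) = Σ_{j=0}^{6} (-1)^j C(6,j)((6-j)/6)^25
= 1.0000 - 0.0629 + 0.0006 - 0.0000 + 0.0000 - 0.0000 + 0.0000
= 0.9377.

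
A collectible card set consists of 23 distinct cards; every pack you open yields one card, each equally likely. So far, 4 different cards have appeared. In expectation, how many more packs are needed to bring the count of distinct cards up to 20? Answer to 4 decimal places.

39.4313

The wait to go from k to k+1 distinct cards is geometric with mean 23/(23-k).
Sum over k = 4,...,19: E = 23/19 + 23/18 + 23/17 + ... + 23/5 + 23/4 = 39.43135.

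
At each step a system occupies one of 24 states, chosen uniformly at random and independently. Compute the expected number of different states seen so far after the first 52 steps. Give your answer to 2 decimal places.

21.38

For each state, P(seen in 52 steps) = 1 - (23/24)^52 = 0.891.
By linearity of expectation, E[distinct seen] = 24·(1 - (23/24)^52) = 21.375.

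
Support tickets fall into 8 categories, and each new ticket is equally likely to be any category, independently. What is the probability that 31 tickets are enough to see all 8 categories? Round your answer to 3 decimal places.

Let A_i be the event that category i is missing after 31 tickets. By inclusion–exclusion on the A_i,
P(all seen) = Σ_{j=0}^{8} (-1)^j C(8,j)((8-j)/8)^31
= 1.0000 - 0.1274 + 0.0038 - 0.0000 + 0.0000 - 0.0000 + 0.0000 - 0.0000 + 0.0000
= 0.8763.

0.876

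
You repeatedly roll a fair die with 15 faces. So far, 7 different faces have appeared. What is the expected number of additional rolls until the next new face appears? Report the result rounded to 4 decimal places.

1.8750

The number of rolls until the next new face is geometric with success probability 8/15, so its mean is 15/8.
E = 15/8 = 1.87500.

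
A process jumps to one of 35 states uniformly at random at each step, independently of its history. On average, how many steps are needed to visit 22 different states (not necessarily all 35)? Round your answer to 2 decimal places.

33.83

Going from k to k+1 distinct takes a geometric number of steps with mean 35/(35-k).
Sum over k = 0,...,21: E = 35/35 + 35/34 + 35/33 + ... + 35/15 + 35/14 = 33.833.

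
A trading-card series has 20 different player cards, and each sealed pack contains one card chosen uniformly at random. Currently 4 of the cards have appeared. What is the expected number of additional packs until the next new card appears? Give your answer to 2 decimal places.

1.25

Each pack yields a new card with probability (20-4)/20 = 16/20, so the wait is geometric with mean 20/16.
E = 20/16 = 1.250.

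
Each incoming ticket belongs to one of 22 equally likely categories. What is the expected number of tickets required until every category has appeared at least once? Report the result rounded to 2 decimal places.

The wait to go from k to k+1 distinct categories is geometric with mean 22/(22-k).
E[T] = 22/22 + 22/21 + 22/20 + ... + 22/2 + 22/1 = 22·H_{22}.
H_{22} = 3.691, so E[T] = 81.198.

81.20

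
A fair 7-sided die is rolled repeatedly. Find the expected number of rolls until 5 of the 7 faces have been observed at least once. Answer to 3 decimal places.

With k distinct faces already seen, the next new one arrives after an expected 7/(7-k) rolls.
Sum over k = 0,...,4: E = 7/7 + 7/6 + 7/5 + 7/4 + 7/3 = 7.6500.

7.650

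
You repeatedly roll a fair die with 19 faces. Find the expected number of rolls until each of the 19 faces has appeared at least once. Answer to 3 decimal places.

67.407

Split into phases: going from k distinct to k+1 distinct takes on average 19/(19-k) rolls.
E[T] = 19/19 + 19/18 + 19/17 + ... + 19/2 + 19/1 = 19·H_{19}.
H_{19} = 3.5477, so E[T] = 67.4071.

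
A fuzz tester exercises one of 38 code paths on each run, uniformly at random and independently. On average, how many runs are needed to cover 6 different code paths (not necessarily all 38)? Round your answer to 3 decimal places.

Going from k to k+1 distinct takes a geometric number of runs with mean 38/(38-k).
Sum over k = 0,...,5: E = 38/38 + 38/37 + 38/36 + 38/35 + 38/34 + 38/33 = 6.4375.

6.437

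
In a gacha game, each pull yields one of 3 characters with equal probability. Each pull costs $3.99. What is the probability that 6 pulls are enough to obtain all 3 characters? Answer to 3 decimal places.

0.741

By inclusion–exclusion over which characters are missing,
P(all seen) = Σ_{j=0}^{3} (-1)^j C(3,j)((3-j)/3)^6
= 1.0000 - 0.2634 + 0.0041 - 0.0000
= 0.7407.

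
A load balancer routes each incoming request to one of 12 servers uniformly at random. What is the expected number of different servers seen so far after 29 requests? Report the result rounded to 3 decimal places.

11.038

For each server, P(seen in 29 requests) = 1 - (11/12)^29 = 0.9198.
By linearity of expectation, E[distinct seen] = 12·(1 - (11/12)^29) = 11.0377.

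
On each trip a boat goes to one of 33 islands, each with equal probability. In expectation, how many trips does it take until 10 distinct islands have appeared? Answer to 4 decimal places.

11.6987

With k distinct islands already seen, the next new one arrives after an expected 33/(33-k) trips.
Sum over k = 0,...,9: E = 33/33 + 33/32 + 33/31 + ... + 33/25 + 33/24 = 11.69872.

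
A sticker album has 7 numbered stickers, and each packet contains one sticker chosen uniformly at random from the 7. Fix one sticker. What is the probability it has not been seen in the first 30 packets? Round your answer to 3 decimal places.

Each packet misses the fixed sticker with probability (7-1)/7 = 6/7, independently.
P(still missing after 30) = (6/7)^30 = 0.0098.

0.010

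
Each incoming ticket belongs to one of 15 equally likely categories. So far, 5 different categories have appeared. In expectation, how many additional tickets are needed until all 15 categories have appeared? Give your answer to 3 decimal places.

From k distinct to k+1 distinct takes on average 15/(15-k) tickets.
Sum over k = 5,...,14: E = 15/10 + 15/9 + 15/8 + ... + 15/2 + 15/1 = 43.9345.

43.935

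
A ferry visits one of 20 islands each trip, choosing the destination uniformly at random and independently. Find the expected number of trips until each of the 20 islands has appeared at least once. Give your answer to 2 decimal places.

71.95

The wait to go from k to k+1 distinct islands is geometric with mean 20/(20-k).
E[T] = 20/20 + 20/19 + 20/18 + ... + 20/2 + 20/1 = 20·H_{20}.
H_{20} = 3.598, so E[T] = 71.955.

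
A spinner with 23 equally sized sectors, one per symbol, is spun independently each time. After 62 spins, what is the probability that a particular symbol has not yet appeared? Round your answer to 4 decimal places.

On each spin the fixed symbol fails to appear with probability 22/23.
P(still missing after 62) = (22/23)^62 = 0.06354.

0.0635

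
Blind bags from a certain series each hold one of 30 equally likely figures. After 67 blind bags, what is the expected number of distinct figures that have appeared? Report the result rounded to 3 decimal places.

26.905

For each figure, P(seen in 67 blind bags) = 1 - (29/30)^67 = 0.8968.
By linearity of expectation, E[distinct seen] = 30·(1 - (29/30)^67) = 26.9050.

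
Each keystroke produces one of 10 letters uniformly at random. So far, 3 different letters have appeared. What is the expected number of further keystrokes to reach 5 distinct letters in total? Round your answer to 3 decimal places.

3.095

The wait to go from k to k+1 distinct letters is geometric with mean 10/(10-k).
Sum over k = 3,...,4: E = 10/7 + 10/6 = 3.0952.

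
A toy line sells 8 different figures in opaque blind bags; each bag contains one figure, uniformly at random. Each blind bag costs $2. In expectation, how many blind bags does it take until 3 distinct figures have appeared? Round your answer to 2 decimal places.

3.48

With k distinct figures already seen, the next new one arrives after an expected 8/(8-k) blind bags.
Sum over k = 0,...,2: E = 8/8 + 8/7 + 8/6 = 3.476.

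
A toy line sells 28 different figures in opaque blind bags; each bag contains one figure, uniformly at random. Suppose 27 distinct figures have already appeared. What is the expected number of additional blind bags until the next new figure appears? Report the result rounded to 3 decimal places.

28.000

Each blind bag yields a new figure with probability (28-27)/28 = 1/28, so the wait is geometric with mean 28/1.
E = 28/1 = 28.0000.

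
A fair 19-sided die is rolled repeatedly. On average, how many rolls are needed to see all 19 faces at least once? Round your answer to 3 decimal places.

After k distinct faces have appeared, the next roll gives a new one with probability (19-k)/19, so the expected wait for the (k+1)-th is 19/(19-k).
E[T] = 19/19 + 19/18 + 19/17 + ... + 19/2 + 19/1 = 19·H_{19}.
H_{19} = 3.5477, so E[T] = 67.4071.

67.407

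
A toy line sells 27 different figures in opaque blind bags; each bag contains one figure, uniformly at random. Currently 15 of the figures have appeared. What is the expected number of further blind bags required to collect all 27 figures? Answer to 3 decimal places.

83.787

From k distinct to k+1 distinct takes on average 27/(27-k) blind bags.
Sum over k = 15,...,26: E = 27/12 + 27/11 + 27/10 + ... + 27/2 + 27/1 = 83.7867.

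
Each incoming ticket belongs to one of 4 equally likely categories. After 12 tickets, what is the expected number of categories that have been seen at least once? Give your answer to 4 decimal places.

3.8733

For each category, P(seen in 12 tickets) = 1 - (3/4)^12 = 0.96832.
By linearity of expectation, E[distinct seen] = 4·(1 - (3/4)^12) = 3.87329.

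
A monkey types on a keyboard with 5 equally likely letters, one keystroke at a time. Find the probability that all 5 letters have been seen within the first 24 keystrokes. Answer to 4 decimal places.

By inclusion–exclusion over which letters are missing,
P(all seen) = Σ_{j=0}^{5} (-1)^j C(5,j)((5-j)/5)^24
= 1.00000 - 0.02361 + 0.00005 - 0.00000 + 0.00000 - 0.00000
= 0.97644.

0.9764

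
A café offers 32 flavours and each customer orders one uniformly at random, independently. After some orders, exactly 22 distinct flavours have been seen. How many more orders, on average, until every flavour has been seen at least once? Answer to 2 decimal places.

The wait to go from k to k+1 distinct flavours is geometric with mean 32/(32-k).
Sum over k = 22,...,31: E = 32/10 + 32/9 + 32/8 + ... + 32/2 + 32/1 = 93.727.

93.73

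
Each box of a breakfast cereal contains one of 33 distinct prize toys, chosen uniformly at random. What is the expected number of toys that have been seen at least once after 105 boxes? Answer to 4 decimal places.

For each toy, P(seen in 105 boxes) = 1 - (32/33)^105 = 0.96048.
By linearity of expectation, E[distinct seen] = 33·(1 - (32/33)^105) = 31.69594.

31.6959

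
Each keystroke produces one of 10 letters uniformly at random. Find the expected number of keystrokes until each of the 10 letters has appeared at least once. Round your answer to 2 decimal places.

29.29

After k distinct letters have appeared, the next keystroke gives a new one with probability (10-k)/10, so the expected wait for the (k+1)-th is 10/(10-k).
E[T] = 10/10 + 10/9 + 10/8 + ... + 10/2 + 10/1 = 10·H_{10}.
H_{10} = 2.929, so E[T] = 29.290.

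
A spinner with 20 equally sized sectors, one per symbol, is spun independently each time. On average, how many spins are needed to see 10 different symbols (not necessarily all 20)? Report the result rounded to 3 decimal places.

Going from k to k+1 distinct takes a geometric number of spins with mean 20/(20-k).
Sum over k = 0,...,9: E = 20/20 + 20/19 + 20/18 + ... + 20/12 + 20/11 = 13.3754.

13.375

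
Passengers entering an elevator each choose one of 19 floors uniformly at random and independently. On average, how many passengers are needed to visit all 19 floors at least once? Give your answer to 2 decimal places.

67.41

The wait to go from k to k+1 distinct floors is geometric with mean 19/(19-k).
E[T] = 19/19 + 19/18 + 19/17 + ... + 19/2 + 19/1 = 19·H_{19}.
H_{19} = 3.548, so E[T] = 67.407.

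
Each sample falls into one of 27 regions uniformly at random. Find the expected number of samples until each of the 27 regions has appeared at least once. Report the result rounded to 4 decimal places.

The wait to go from k to k+1 distinct regions is geometric with mean 27/(27-k).
E[T] = 27/27 + 27/26 + 27/25 + ... + 27/2 + 27/1 = 27·H_{27}.
H_{27} = 3.89146, so E[T] = 105.06933.

105.0693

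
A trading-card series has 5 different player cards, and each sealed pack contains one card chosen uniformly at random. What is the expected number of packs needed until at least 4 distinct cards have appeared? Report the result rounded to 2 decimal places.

6.42

With k distinct cards already seen, the next new one arrives after an expected 5/(5-k) packs.
Sum over k = 0,...,3: E = 5/5 + 5/4 + 5/3 + 5/2 = 6.417.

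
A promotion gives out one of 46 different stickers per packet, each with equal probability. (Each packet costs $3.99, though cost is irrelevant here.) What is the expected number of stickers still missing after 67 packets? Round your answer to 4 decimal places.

10.5492

For each sticker, P(unseen after 67) = (45/46)^67 = 0.22933.
By linearity of expectation, E[unseen] = 46·(45/46)^67 = 10.54925.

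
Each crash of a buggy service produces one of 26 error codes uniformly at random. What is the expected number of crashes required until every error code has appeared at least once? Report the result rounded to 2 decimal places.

100.21

After k distinct error codes have appeared, the next crash gives a new one with probability (26-k)/26, so the expected wait for the (k+1)-th is 26/(26-k).
E[T] = 26/26 + 26/25 + 26/24 + ... + 26/2 + 26/1 = 26·H_{26}.
H_{26} = 3.854, so E[T] = 100.215.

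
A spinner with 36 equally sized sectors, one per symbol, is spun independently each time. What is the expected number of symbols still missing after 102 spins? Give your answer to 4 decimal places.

2.0342

For each symbol, P(unseen after 102) = (35/36)^102 = 0.05650.
By linearity of expectation, E[unseen] = 36·(35/36)^102 = 2.03417.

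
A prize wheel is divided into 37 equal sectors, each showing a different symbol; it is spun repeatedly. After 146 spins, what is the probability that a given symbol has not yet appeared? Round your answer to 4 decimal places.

0.0183

On each spin the fixed symbol fails to appear with probability 36/37.
P(still missing after 146) = (36/37)^146 = 0.01831.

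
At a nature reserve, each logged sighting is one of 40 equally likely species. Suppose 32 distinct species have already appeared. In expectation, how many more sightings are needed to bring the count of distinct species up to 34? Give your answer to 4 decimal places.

10.7143

With k distinct species already seen, the next new one takes an expected 40/(40-k) sightings.
Sum over k = 32,...,33: E = 40/8 + 40/7 = 10.71429.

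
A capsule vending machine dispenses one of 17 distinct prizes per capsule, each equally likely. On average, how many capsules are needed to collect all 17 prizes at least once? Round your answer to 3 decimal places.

The wait to go from k to k+1 distinct prizes is geometric with mean 17/(17-k).
E[T] = 17/17 + 17/16 + 17/15 + ... + 17/2 + 17/1 = 17·H_{17}.
H_{17} = 3.4396, so E[T] = 58.4724.

58.472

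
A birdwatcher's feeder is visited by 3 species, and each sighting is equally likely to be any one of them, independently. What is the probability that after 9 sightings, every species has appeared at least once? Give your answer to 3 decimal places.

By inclusion–exclusion over which species are missing,
P(all seen) = Σ_{j=0}^{3} (-1)^j C(3,j)((3-j)/3)^9
= 1.0000 - 0.0780 + 0.0002 - 0.0000
= 0.9221.

0.922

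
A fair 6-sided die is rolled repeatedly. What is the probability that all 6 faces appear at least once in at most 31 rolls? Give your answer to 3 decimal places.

0.979

By inclusion–exclusion over which faces are missing,
P(all seen) = Σ_{j=0}^{6} (-1)^j C(6,j)((6-j)/6)^31
= 1.0000 - 0.0211 + 0.0001 - 0.0000 + 0.0000 - 0.0000 + 0.0000
= 0.9790.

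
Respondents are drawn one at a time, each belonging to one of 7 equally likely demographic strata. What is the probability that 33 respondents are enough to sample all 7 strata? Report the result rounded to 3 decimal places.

0.957

By inclusion–exclusion over which strata are missing,
P(all seen) = Σ_{j=0}^{7} (-1)^j C(7,j)((7-j)/7)^33
= 1.0000 - 0.0432 + 0.0003 - 0.0000 + 0.0000 - 0.0000 + 0.0000 - 0.0000
= 0.9571.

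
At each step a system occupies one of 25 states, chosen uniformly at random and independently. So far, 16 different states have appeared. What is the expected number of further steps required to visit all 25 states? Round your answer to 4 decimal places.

70.7242

With k distinct states already seen, the next new one takes an expected 25/(25-k) steps.
Sum over k = 16,...,24: E = 25/9 + 25/8 + 25/7 + ... + 25/2 + 25/1 = 70.72421.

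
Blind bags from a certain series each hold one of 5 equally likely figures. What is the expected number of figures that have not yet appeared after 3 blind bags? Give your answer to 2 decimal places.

2.56

For each figure, P(unseen after 3) = (4/5)^3 = 0.512.
By linearity of expectation, E[unseen] = 5·(4/5)^3 = 2.560.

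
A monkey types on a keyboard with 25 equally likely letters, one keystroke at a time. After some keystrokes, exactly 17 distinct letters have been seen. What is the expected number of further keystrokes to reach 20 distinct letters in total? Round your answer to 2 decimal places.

The wait to go from k to k+1 distinct letters is geometric with mean 25/(25-k).
Sum over k = 17,...,19: E = 25/8 + 25/7 + 25/6 = 10.863.

10.86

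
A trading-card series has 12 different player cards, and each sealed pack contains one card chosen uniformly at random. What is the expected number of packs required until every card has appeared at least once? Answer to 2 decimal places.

37.24

The wait to go from k to k+1 distinct cards is geometric with mean 12/(12-k).
E[T] = 12/12 + 12/11 + 12/10 + ... + 12/2 + 12/1 = 12·H_{12}.
H_{12} = 3.103, so E[T] = 37.239.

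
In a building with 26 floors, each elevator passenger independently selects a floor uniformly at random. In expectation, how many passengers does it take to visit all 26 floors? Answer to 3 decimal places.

100.215

After k distinct floors have appeared, the next passenger gives a new one with probability (26-k)/26, so the expected wait for the (k+1)-th is 26/(26-k).
E[T] = 26/26 + 26/25 + 26/24 + ... + 26/2 + 26/1 = 26·H_{26}.
H_{26} = 3.8544, so E[T] = 100.2149.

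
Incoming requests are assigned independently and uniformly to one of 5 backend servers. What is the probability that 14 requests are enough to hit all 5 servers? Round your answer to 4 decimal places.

Let A_i be the event that server i is missing after 14 requests. By inclusion–exclusion on the A_i,
P(all seen) = Σ_{j=0}^{5} (-1)^j C(5,j)((5-j)/5)^14
= 1.00000 - 0.21990 + 0.00784 - 0.00003 + 0.00000 - 0.00000
= 0.78791.

0.7879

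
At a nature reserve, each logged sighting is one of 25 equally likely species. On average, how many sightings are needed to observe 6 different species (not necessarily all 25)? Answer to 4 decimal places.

Going from k to k+1 distinct takes a geometric number of sightings with mean 25/(25-k).
Sum over k = 0,...,5: E = 25/25 + 25/24 + 25/23 + 25/22 + 25/21 + 25/20 = 6.70546.

6.7055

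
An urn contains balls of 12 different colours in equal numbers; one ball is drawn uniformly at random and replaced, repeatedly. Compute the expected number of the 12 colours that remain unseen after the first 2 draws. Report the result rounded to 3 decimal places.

For each colour, P(unseen after 2) = (11/12)^2 = 0.8403.
By linearity of expectation, E[unseen] = 12·(11/12)^2 = 10.0833.

10.083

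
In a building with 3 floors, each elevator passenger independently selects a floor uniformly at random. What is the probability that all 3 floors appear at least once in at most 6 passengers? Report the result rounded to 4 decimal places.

0.7407

By inclusion–exclusion over which floors are missing,
P(all seen) = Σ_{j=0}^{3} (-1)^j C(3,j)((3-j)/3)^6
= 1.00000 - 0.26337 + 0.00412 - 0.00000
= 0.74074.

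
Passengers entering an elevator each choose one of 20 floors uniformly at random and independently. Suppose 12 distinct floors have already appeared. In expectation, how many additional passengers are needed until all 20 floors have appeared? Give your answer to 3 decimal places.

From k distinct to k+1 distinct takes on average 20/(20-k) passengers.
Sum over k = 12,...,19: E = 20/8 + 20/7 + 20/6 + ... + 20/2 + 20/1 = 54.3571.

54.357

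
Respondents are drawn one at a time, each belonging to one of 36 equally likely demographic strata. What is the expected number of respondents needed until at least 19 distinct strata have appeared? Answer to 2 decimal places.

26.46

With k distinct strata already seen, the next new one arrives after an expected 36/(36-k) respondents.
Sum over k = 0,...,18: E = 36/36 + 36/35 + 36/34 + ... + 36/19 + 36/18 = 26.460.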